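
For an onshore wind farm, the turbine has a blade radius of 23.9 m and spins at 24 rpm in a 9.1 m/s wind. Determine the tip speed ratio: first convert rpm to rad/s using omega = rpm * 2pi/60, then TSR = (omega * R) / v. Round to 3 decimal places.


Convert rotational speed to rad/s:
  omega = 24 * 2 * pi / 60 = 2.5133 rad/s
Compute tip speed:
  v_tip = omega * R = 2.5133 * 23.9 = 60.067 m/s
Tip speed ratio:
  TSR = v_tip / v_wind = 60.067 / 9.1 = 6.601

6.601


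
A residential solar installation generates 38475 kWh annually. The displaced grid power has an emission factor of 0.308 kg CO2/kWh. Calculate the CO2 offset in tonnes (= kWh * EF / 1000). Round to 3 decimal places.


CO2 offset in kg = generation * emission_factor
CO2 offset = 38475 * 0.308 = 11850.3 kg
Convert to tonnes:
  CO2 offset = 11850.3 / 1000 = 11.850 tonnes

11.850


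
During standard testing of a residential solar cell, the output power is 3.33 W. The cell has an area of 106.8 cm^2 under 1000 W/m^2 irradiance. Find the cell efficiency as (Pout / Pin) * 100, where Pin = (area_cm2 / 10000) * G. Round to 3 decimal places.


First compute the input power:
  Pin = area_cm2 / 10000 * G = 106.8 / 10000 * 1000 = 10.68 W
Then compute efficiency:
  Efficiency = (Pout / Pin) * 100 = (3.33 / 10.68) * 100
  Efficiency = 31.180%

31.180


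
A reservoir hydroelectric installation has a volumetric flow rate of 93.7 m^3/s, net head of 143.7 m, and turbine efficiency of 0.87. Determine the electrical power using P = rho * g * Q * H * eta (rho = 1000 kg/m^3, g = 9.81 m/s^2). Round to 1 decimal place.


Apply the hydropower formula P = rho * g * Q * H * eta
rho * g = 1000 * 9.81 = 9810.0
P = 9810.0 * 93.7 * 143.7 * 0.87
P = 114917089.7 W

114917089.7


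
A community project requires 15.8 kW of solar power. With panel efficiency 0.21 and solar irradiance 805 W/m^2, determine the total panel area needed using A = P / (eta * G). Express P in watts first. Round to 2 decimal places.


Convert target power to watts: P = 15.8 * 1000 = 15800.0 W
Compute denominator: eta * G = 0.21 * 805 = 169.05
Required area A = P / (eta * G) = 15800.0 / 169.05
A = 93.46 m^2

93.46


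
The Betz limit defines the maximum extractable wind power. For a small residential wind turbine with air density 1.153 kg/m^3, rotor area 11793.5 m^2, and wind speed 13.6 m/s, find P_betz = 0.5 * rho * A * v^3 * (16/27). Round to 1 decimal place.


The Betz coefficient Cp_max = 16/27 = 0.5926
v^3 = 13.6^3 = 2515.456
P_betz = 0.5 * rho * A * v^3 * Cp_max
P_betz = 0.5 * 1.153 * 11793.5 * 2515.456 * 0.5926
P_betz = 10134795.0 W

10134795.0


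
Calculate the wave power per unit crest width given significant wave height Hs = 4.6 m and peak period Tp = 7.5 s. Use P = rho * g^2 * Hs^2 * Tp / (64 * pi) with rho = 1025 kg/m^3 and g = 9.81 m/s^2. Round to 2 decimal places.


Apply wave power formula:
  g^2 = 9.81^2 = 96.2361
  Hs^2 = 4.6^2 = 21.16
  Numerator = rho * g^2 * Hs^2 * Tp = 1025 * 96.2361 * 21.16 * 7.5 = 15654485.8
  Denominator = 64 * pi = 201.0619
  P = 15654485.8 / 201.0619 = 77859.02 W/m

77859.02


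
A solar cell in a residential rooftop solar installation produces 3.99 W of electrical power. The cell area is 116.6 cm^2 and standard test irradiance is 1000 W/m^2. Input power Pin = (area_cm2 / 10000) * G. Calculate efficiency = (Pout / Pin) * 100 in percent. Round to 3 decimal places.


First compute the input power:
  Pin = area_cm2 / 10000 * G = 116.6 / 10000 * 1000 = 11.66 W
Then compute efficiency:
  Efficiency = (Pout / Pin) * 100 = (3.99 / 11.66) * 100
  Efficiency = 34.220%

34.220


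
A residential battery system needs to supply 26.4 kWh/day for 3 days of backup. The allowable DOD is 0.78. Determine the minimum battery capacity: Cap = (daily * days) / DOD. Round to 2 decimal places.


Total energy needed = daily * days = 26.4 * 3 = 79.2 kWh
Account for depth of discharge:
  Cap = total_energy / DOD = 79.2 / 0.78
  Cap = 101.54 kWh

101.54


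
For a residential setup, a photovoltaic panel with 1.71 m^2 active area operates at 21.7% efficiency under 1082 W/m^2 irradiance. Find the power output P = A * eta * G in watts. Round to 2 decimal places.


Use the solar power formula P = A * eta * G.
Given: A = 1.71 m^2, eta = 0.217, G = 1082 W/m^2
P = 1.71 * 0.217 * 1082
P = 401.50 W

401.50


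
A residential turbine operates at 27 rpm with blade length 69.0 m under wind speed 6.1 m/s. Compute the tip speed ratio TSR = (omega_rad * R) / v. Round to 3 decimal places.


Convert rotational speed to rad/s:
  omega = 27 * 2 * pi / 60 = 2.8274 rad/s
Compute tip speed:
  v_tip = omega * R = 2.8274 * 69.0 = 195.093 m/s
Tip speed ratio:
  TSR = v_tip / v_wind = 195.093 / 6.1 = 31.982

31.982


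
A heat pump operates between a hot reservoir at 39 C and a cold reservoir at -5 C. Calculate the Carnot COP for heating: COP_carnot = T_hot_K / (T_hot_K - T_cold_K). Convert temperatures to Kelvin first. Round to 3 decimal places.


Convert to Kelvin:
  T_hot = 39 + 273.15 = 312.15 K
  T_cold = -5 + 273.15 = 268.15 K
Apply Carnot COP formula:
  COP = T_hot_K / (T_hot_K - T_cold_K) = 312.15 / 44.0
  COP = 7.094

7.094


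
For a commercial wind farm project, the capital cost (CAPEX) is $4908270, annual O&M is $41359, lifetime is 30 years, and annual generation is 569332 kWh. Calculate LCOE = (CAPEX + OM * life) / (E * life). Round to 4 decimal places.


Total cost = CAPEX + OM * lifetime = 4908270 + 41359 * 30 = 4908270 + 1240770 = 6149040
Total generation = annual * lifetime = 569332 * 30 = 17079960 kWh
LCOE = 6149040 / 17079960
LCOE = 0.3600 $/kWh

0.3600


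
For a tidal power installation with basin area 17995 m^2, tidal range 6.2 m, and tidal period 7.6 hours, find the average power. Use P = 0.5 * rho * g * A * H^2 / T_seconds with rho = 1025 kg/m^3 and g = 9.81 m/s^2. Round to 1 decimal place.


Convert period to seconds: T = 7.6 * 3600 = 27360.0 s
H^2 = 6.2^2 = 38.44
P = 0.5 * rho * g * A * H^2 / T
P = 0.5 * 1025 * 9.81 * 17995 * 38.44 / 27360.0
P = 127110.7 W

127110.7


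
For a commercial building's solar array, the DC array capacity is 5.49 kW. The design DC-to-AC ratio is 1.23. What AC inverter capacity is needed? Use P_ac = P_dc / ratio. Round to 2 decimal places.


The inverter AC capacity is determined by the DC/AC ratio.
Given: P_dc = 5.49 kW, DC/AC ratio = 1.23
P_ac = P_dc / ratio = 5.49 / 1.23
P_ac = 4.46 kW

4.46


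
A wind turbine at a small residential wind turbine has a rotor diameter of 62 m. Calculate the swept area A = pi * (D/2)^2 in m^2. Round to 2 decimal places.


Compute the rotor radius:
  r = D / 2 = 62 / 2 = 31.0 m
Calculate swept area:
  A = pi * r^2 = pi * 31.0^2
  A = 3019.07 m^2

3019.07


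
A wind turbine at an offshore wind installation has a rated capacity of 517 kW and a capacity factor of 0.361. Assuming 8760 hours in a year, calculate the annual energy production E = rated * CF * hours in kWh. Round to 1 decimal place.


Annual energy = rated_kW * capacity_factor * hours_per_year
Given: P_rated = 517 kW, CF = 0.361, hours = 8760
E = 517 * 0.361 * 8760
E = 1634940.1 kWh

1634940.1


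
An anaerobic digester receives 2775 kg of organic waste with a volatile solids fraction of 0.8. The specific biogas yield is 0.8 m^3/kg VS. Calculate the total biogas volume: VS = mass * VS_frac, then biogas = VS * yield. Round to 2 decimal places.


Compute volatile solids:
  VS = mass * VS_fraction = 2775 * 0.8 = 2220.0 kg
Calculate biogas volume:
  Biogas = VS * specific_yield = 2220.0 * 0.8
  Biogas = 1776.00 m^3

1776.00


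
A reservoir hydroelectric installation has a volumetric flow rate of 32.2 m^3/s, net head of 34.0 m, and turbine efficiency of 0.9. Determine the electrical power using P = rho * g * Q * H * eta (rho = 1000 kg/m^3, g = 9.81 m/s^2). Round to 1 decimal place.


Apply the hydropower formula P = rho * g * Q * H * eta
rho * g = 1000 * 9.81 = 9810.0
P = 9810.0 * 32.2 * 34.0 * 0.9
P = 9665989.2 W

9665989.2


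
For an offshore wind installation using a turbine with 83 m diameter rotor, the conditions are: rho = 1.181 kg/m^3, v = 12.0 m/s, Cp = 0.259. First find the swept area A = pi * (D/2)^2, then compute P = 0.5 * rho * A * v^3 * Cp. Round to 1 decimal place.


Step 1 -- Compute swept area:
  A = pi * (D/2)^2 = pi * (83/2)^2 = 5410.61 m^2
Step 2 -- Apply wind power equation:
  P = 0.5 * rho * A * v^3 * Cp
  v^3 = 12.0^3 = 1728.0
  P = 0.5 * 1.181 * 5410.61 * 1728.0 * 0.259
  P = 1429912.5 W

1429912.5


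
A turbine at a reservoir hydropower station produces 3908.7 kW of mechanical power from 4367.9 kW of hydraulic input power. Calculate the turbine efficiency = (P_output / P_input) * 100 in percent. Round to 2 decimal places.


Turbine efficiency = (output power / input power) * 100
eta = (3908.7 / 4367.9) * 100
eta = 89.49%

89.49


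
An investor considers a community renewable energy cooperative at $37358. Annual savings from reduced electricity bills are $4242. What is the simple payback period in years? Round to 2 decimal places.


Simple payback period = initial cost / annual savings
Payback = 37358 / 4242
Payback = 8.81 years

8.81


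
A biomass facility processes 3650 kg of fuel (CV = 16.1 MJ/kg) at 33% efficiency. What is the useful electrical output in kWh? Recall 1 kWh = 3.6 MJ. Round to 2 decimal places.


Total energy = mass * CV = 3650 * 16.1 = 58765.0 MJ
Useful energy = total * eta = 58765.0 * 0.33 = 19392.45 MJ
Convert to kWh: 19392.45 / 3.6
Useful energy = 5386.79 kWh

5386.79


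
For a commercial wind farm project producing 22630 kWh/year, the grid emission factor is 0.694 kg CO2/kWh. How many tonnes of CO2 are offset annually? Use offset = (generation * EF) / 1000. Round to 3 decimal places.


CO2 offset in kg = generation * emission_factor
CO2 offset = 22630 * 0.694 = 15705.22 kg
Convert to tonnes:
  CO2 offset = 15705.22 / 1000 = 15.705 tonnes

15.705


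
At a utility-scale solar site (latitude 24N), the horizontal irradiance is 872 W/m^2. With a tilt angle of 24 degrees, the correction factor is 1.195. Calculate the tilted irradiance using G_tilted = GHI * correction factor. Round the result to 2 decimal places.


Identify the given values:
  GHI = 872 W/m^2, tilt correction factor = 1.195
Apply the formula G_tilted = GHI * factor:
  G_tilted = 872 * 1.195
  G_tilted = 1042.04 W/m^2

1042.04


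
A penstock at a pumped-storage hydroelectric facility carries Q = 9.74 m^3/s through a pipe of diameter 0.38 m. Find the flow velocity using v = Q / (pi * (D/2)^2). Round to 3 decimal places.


Compute pipe cross-sectional area:
  A = pi * (D/2)^2 = pi * (0.38/2)^2 = 0.1134 m^2
Calculate velocity:
  v = Q / A = 9.74 / 0.1134
  v = 85.882 m/s

85.882


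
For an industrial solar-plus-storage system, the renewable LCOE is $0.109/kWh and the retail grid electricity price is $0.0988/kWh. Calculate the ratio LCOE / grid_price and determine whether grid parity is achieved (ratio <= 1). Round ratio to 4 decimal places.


Compare LCOE to grid price:
  LCOE = $0.109/kWh, Grid price = $0.0988/kWh
  Ratio = LCOE / grid_price = 0.109 / 0.0988 = 1.1032
  Grid parity achieved (ratio <= 1)? no

1.1032


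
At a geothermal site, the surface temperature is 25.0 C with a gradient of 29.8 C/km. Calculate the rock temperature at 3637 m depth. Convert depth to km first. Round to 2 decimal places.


Convert depth to km: 3637 / 1000 = 3.637 km
Temperature increase = gradient * depth_km = 29.8 * 3.637 = 108.38 C
Temperature at depth = T_surface + delta_T = 25.0 + 108.38
T = 133.38 C

133.38


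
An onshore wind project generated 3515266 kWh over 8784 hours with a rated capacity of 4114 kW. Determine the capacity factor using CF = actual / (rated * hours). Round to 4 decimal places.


Capacity factor = actual output / maximum possible output
Maximum possible = rated * hours = 4114 * 8784 = 36137376 kWh
CF = 3515266 / 36137376
CF = 0.0973

0.0973


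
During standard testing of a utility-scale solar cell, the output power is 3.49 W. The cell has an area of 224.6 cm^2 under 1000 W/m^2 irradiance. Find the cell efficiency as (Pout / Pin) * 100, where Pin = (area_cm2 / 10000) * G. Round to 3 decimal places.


First compute the input power:
  Pin = area_cm2 / 10000 * G = 224.6 / 10000 * 1000 = 22.46 W
Then compute efficiency:
  Efficiency = (Pout / Pin) * 100 = (3.49 / 22.46) * 100
  Efficiency = 15.539%

15.539


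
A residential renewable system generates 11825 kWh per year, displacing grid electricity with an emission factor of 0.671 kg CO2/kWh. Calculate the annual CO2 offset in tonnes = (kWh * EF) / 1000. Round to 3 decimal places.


CO2 offset in kg = generation * emission_factor
CO2 offset = 11825 * 0.671 = 7934.58 kg
Convert to tonnes:
  CO2 offset = 7934.58 / 1000 = 7.935 tonnes

7.935


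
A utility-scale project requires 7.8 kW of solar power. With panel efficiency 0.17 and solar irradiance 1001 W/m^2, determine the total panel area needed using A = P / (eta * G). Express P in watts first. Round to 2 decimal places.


Convert target power to watts: P = 7.8 * 1000 = 7800.0 W
Compute denominator: eta * G = 0.17 * 1001 = 170.17
Required area A = P / (eta * G) = 7800.0 / 170.17
A = 45.84 m^2

45.84


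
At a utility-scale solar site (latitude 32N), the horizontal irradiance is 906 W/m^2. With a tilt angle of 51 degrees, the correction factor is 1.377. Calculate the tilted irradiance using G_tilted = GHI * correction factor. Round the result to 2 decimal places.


Identify the given values:
  GHI = 906 W/m^2, tilt correction factor = 1.377
Apply the formula G_tilted = GHI * factor:
  G_tilted = 906 * 1.377
  G_tilted = 1247.56 W/m^2

1247.56


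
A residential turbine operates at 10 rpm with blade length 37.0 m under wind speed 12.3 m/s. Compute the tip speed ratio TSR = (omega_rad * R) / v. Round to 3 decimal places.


Convert rotational speed to rad/s:
  omega = 10 * 2 * pi / 60 = 1.0472 rad/s
Compute tip speed:
  v_tip = omega * R = 1.0472 * 37.0 = 38.746 m/s
Tip speed ratio:
  TSR = v_tip / v_wind = 38.746 / 12.3 = 3.150

3.150


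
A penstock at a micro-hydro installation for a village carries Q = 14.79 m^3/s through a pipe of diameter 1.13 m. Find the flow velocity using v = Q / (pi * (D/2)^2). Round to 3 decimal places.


Compute pipe cross-sectional area:
  A = pi * (D/2)^2 = pi * (1.13/2)^2 = 1.0029 m^2
Calculate velocity:
  v = Q / A = 14.79 / 1.0029
  v = 14.748 m/s

14.748


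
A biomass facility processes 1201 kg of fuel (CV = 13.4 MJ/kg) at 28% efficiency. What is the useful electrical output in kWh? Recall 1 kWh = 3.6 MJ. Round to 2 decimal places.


Total energy = mass * CV = 1201 * 13.4 = 16093.4 MJ
Useful energy = total * eta = 16093.4 * 0.28 = 4506.15 MJ
Convert to kWh: 4506.15 / 3.6
Useful energy = 1251.71 kWh

1251.71


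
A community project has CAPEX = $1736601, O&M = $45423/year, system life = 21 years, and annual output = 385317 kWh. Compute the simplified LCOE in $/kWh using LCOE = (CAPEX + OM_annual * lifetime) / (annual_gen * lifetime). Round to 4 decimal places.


Total cost = CAPEX + OM * lifetime = 1736601 + 45423 * 21 = 1736601 + 953883 = 2690484
Total generation = annual * lifetime = 385317 * 21 = 8091657 kWh
LCOE = 2690484 / 8091657
LCOE = 0.3325 $/kWh

0.3325


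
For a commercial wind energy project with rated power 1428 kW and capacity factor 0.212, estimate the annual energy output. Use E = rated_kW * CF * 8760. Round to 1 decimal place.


Annual energy = rated_kW * capacity_factor * hours_per_year
Given: P_rated = 1428 kW, CF = 0.212, hours = 8760
E = 1428 * 0.212 * 8760
E = 2651967.4 kWh

2651967.4


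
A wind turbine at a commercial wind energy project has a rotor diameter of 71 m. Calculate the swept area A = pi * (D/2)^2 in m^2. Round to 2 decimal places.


Compute the rotor radius:
  r = D / 2 = 71 / 2 = 35.5 m
Calculate swept area:
  A = pi * r^2 = pi * 35.5^2
  A = 3959.19 m^2

3959.19


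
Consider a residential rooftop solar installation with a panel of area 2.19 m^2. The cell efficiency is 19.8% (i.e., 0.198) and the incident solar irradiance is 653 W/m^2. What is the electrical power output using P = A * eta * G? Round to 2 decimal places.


Use the solar power formula P = A * eta * G.
Given: A = 2.19 m^2, eta = 0.198, G = 653 W/m^2
P = 2.19 * 0.198 * 653
P = 283.15 W

283.15


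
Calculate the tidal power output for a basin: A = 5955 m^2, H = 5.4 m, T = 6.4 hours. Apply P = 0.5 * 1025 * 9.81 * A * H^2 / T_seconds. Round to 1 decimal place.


Convert period to seconds: T = 6.4 * 3600 = 23040.0 s
H^2 = 5.4^2 = 29.16
P = 0.5 * rho * g * A * H^2 / T
P = 0.5 * 1025 * 9.81 * 5955 * 29.16 / 23040.0
P = 37892.2 W

37892.2


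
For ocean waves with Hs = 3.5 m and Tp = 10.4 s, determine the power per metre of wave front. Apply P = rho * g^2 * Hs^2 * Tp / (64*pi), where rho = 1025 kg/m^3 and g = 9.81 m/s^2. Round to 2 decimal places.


Apply wave power formula:
  g^2 = 9.81^2 = 96.2361
  Hs^2 = 3.5^2 = 12.25
  Numerator = rho * g^2 * Hs^2 * Tp = 1025 * 96.2361 * 12.25 * 10.4 = 12566991.12
  Denominator = 64 * pi = 201.0619
  P = 12566991.12 / 201.0619 = 62503.09 W/m

62503.09


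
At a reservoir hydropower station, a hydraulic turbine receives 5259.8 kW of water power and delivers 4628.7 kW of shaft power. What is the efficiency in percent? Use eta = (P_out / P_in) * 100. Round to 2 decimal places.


Turbine efficiency = (output power / input power) * 100
eta = (4628.7 / 5259.8) * 100
eta = 88.00%

88.00


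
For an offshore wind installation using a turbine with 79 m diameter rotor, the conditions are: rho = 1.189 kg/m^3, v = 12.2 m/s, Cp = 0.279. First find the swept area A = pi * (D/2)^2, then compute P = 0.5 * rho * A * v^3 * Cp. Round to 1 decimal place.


Step 1 -- Compute swept area:
  A = pi * (D/2)^2 = pi * (79/2)^2 = 4901.67 m^2
Step 2 -- Apply wind power equation:
  P = 0.5 * rho * A * v^3 * Cp
  v^3 = 12.2^3 = 1815.848
  P = 0.5 * 1.189 * 4901.67 * 1815.848 * 0.279
  P = 1476317.0 W

1476317.0


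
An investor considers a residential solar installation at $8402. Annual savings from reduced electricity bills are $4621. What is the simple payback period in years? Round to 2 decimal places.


Simple payback period = initial cost / annual savings
Payback = 8402 / 4621
Payback = 1.82 years

1.82


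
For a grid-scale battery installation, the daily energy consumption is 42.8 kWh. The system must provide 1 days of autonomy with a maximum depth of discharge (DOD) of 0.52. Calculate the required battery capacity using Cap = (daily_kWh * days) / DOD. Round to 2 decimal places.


Total energy needed = daily * days = 42.8 * 1 = 42.8 kWh
Account for depth of discharge:
  Cap = total_energy / DOD = 42.8 / 0.52
  Cap = 82.31 kWh

82.31


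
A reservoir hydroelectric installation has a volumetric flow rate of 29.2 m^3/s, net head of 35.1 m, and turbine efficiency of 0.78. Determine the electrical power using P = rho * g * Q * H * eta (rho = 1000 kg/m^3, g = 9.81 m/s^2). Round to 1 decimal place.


Apply the hydropower formula P = rho * g * Q * H * eta
rho * g = 1000 * 9.81 = 9810.0
P = 9810.0 * 29.2 * 35.1 * 0.78
P = 7842482.9 W

7842482.9


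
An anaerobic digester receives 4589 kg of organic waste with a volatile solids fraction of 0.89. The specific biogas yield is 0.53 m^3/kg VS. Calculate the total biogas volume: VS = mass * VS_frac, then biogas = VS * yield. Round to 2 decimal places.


Compute volatile solids:
  VS = mass * VS_fraction = 4589 * 0.89 = 4084.21 kg
Calculate biogas volume:
  Biogas = VS * specific_yield = 4084.21 * 0.53
  Biogas = 2164.63 m^3

2164.63


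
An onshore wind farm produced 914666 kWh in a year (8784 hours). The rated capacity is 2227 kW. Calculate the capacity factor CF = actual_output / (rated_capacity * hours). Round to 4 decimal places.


Capacity factor = actual output / maximum possible output
Maximum possible = rated * hours = 2227 * 8784 = 19561968 kWh
CF = 914666 / 19561968
CF = 0.0468

0.0468


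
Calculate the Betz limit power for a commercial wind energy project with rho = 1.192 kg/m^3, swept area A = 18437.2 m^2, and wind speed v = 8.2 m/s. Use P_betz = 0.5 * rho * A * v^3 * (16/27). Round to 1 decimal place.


The Betz coefficient Cp_max = 16/27 = 0.5926
v^3 = 8.2^3 = 551.368
P_betz = 0.5 * rho * A * v^3 * Cp_max
P_betz = 0.5 * 1.192 * 18437.2 * 551.368 * 0.5926
P_betz = 3590368.3 W

3590368.3


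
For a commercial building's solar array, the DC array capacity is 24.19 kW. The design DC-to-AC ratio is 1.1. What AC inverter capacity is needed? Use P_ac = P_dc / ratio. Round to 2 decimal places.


The inverter AC capacity is determined by the DC/AC ratio.
Given: P_dc = 24.19 kW, DC/AC ratio = 1.1
P_ac = P_dc / ratio = 24.19 / 1.1
P_ac = 21.99 kW

21.99


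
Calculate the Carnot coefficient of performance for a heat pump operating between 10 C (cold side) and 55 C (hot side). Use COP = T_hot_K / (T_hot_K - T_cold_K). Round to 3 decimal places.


Convert to Kelvin:
  T_hot = 55 + 273.15 = 328.15 K
  T_cold = 10 + 273.15 = 283.15 K
Apply Carnot COP formula:
  COP = T_hot_K / (T_hot_K - T_cold_K) = 328.15 / 45.0
  COP = 7.292

7.292


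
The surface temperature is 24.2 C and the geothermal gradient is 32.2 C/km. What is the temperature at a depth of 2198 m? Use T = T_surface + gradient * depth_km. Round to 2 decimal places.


Convert depth to km: 2198 / 1000 = 2.198 km
Temperature increase = gradient * depth_km = 32.2 * 2.198 = 70.78 C
Temperature at depth = T_surface + delta_T = 24.2 + 70.78
T = 94.98 C

94.98


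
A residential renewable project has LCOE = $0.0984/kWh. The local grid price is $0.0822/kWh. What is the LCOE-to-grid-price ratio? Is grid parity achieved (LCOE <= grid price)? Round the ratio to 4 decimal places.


Compare LCOE to grid price:
  LCOE = $0.0984/kWh, Grid price = $0.0822/kWh
  Ratio = LCOE / grid_price = 0.0984 / 0.0822 = 1.1971
  Grid parity achieved (ratio <= 1)? no

1.1971


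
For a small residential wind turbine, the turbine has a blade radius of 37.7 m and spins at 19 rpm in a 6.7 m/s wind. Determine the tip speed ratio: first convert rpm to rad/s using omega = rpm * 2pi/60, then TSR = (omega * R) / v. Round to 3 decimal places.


Convert rotational speed to rad/s:
  omega = 19 * 2 * pi / 60 = 1.9897 rad/s
Compute tip speed:
  v_tip = omega * R = 1.9897 * 37.7 = 75.011 m/s
Tip speed ratio:
  TSR = v_tip / v_wind = 75.011 / 6.7 = 11.196

11.196


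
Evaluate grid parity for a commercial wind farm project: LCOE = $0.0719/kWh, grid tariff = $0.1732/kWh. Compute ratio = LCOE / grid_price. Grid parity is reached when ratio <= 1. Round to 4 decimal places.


Compare LCOE to grid price:
  LCOE = $0.0719/kWh, Grid price = $0.1732/kWh
  Ratio = LCOE / grid_price = 0.0719 / 0.1732 = 0.4151
  Grid parity achieved (ratio <= 1)? yes

0.4151


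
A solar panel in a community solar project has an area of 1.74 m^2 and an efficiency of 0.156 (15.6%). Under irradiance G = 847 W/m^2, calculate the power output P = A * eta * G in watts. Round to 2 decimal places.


Use the solar power formula P = A * eta * G.
Given: A = 1.74 m^2, eta = 0.156, G = 847 W/m^2
P = 1.74 * 0.156 * 847
P = 229.91 W

229.91


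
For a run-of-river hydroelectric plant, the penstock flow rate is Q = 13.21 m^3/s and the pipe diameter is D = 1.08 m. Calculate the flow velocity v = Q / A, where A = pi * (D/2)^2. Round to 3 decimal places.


Compute pipe cross-sectional area:
  A = pi * (D/2)^2 = pi * (1.08/2)^2 = 0.9161 m^2
Calculate velocity:
  v = Q / A = 13.21 / 0.9161
  v = 14.420 m/s

14.420


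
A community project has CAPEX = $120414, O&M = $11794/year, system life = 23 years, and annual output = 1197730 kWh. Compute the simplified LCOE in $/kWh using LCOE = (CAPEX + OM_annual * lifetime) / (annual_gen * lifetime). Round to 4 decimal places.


Total cost = CAPEX + OM * lifetime = 120414 + 11794 * 23 = 120414 + 271262 = 391676
Total generation = annual * lifetime = 1197730 * 23 = 27547790 kWh
LCOE = 391676 / 27547790
LCOE = 0.0142 $/kWh

0.0142


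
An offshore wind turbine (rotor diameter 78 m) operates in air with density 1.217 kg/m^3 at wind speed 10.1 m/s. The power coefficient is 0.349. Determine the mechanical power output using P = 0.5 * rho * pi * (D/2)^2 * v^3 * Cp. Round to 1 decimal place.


Step 1 -- Compute swept area:
  A = pi * (D/2)^2 = pi * (78/2)^2 = 4778.36 m^2
Step 2 -- Apply wind power equation:
  P = 0.5 * rho * A * v^3 * Cp
  v^3 = 10.1^3 = 1030.301
  P = 0.5 * 1.217 * 4778.36 * 1030.301 * 0.349
  P = 1045512.5 W

1045512.5


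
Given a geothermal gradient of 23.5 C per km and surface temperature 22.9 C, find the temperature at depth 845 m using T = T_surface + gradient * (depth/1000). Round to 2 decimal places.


Convert depth to km: 845 / 1000 = 0.845 km
Temperature increase = gradient * depth_km = 23.5 * 0.845 = 19.86 C
Temperature at depth = T_surface + delta_T = 22.9 + 19.86
T = 42.76 C

42.76


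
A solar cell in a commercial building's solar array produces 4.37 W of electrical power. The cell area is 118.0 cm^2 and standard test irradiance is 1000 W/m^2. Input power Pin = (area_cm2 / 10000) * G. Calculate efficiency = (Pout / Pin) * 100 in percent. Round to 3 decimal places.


First compute the input power:
  Pin = area_cm2 / 10000 * G = 118.0 / 10000 * 1000 = 11.8 W
Then compute efficiency:
  Efficiency = (Pout / Pin) * 100 = (4.37 / 11.8) * 100
  Efficiency = 37.034%

37.034


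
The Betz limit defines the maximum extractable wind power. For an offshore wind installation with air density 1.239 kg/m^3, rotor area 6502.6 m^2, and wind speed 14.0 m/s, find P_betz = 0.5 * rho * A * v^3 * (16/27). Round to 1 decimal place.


The Betz coefficient Cp_max = 16/27 = 0.5926
v^3 = 14.0^3 = 2744.0
P_betz = 0.5 * rho * A * v^3 * Cp_max
P_betz = 0.5 * 1.239 * 6502.6 * 2744.0 * 0.5926
P_betz = 6550412.9 W

6550412.9


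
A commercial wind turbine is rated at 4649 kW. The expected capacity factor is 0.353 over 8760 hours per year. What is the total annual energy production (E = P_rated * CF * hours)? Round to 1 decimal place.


Annual energy = rated_kW * capacity_factor * hours_per_year
Given: P_rated = 4649 kW, CF = 0.353, hours = 8760
E = 4649 * 0.353 * 8760
E = 14376009.7 kWh

14376009.7


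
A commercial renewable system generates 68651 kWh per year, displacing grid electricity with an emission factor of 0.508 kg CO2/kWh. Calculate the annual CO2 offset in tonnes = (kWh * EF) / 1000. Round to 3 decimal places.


CO2 offset in kg = generation * emission_factor
CO2 offset = 68651 * 0.508 = 34874.71 kg
Convert to tonnes:
  CO2 offset = 34874.71 / 1000 = 34.875 tonnes

34.875


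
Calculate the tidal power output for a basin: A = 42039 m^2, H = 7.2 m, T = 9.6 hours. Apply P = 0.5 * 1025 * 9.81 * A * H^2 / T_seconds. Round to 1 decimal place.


Convert period to seconds: T = 9.6 * 3600 = 34560.0 s
H^2 = 7.2^2 = 51.84
P = 0.5 * rho * g * A * H^2 / T
P = 0.5 * 1025 * 9.81 * 42039 * 51.84 / 34560.0
P = 317034.5 W

317034.5


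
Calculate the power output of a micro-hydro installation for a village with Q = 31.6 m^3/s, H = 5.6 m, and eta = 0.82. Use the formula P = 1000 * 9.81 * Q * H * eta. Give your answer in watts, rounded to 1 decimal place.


Apply the hydropower formula P = rho * g * Q * H * eta
rho * g = 1000 * 9.81 = 9810.0
P = 9810.0 * 31.6 * 5.6 * 0.82
P = 1423501.6 W

1423501.6


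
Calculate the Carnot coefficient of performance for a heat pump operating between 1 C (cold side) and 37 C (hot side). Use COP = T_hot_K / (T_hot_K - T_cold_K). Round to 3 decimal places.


Convert to Kelvin:
  T_hot = 37 + 273.15 = 310.15 K
  T_cold = 1 + 273.15 = 274.15 K
Apply Carnot COP formula:
  COP = T_hot_K / (T_hot_K - T_cold_K) = 310.15 / 36.0
  COP = 8.615

8.615


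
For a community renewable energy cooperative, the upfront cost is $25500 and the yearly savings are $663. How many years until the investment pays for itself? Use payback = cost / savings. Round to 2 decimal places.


Simple payback period = initial cost / annual savings
Payback = 25500 / 663
Payback = 38.46 years

38.46


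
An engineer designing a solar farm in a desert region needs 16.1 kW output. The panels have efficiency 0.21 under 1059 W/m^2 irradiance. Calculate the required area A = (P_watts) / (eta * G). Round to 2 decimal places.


Convert target power to watts: P = 16.1 * 1000 = 16100.0 W
Compute denominator: eta * G = 0.21 * 1059 = 222.39
Required area A = P / (eta * G) = 16100.0 / 222.39
A = 72.40 m^2

72.40


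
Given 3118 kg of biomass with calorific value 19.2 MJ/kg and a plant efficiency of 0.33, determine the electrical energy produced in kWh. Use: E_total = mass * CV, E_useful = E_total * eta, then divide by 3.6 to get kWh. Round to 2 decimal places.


Total energy = mass * CV = 3118 * 19.2 = 59865.6 MJ
Useful energy = total * eta = 59865.6 * 0.33 = 19755.65 MJ
Convert to kWh: 19755.65 / 3.6
Useful energy = 5487.68 kWh

5487.68


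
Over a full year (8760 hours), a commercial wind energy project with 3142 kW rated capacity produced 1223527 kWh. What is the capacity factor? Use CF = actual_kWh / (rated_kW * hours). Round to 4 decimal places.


Capacity factor = actual output / maximum possible output
Maximum possible = rated * hours = 3142 * 8760 = 27523920 kWh
CF = 1223527 / 27523920
CF = 0.0445

0.0445


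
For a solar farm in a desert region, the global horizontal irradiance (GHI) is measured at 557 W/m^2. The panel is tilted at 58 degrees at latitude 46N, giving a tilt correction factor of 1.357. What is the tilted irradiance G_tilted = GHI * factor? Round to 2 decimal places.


Identify the given values:
  GHI = 557 W/m^2, tilt correction factor = 1.357
Apply the formula G_tilted = GHI * factor:
  G_tilted = 557 * 1.357
  G_tilted = 755.85 W/m^2

755.85


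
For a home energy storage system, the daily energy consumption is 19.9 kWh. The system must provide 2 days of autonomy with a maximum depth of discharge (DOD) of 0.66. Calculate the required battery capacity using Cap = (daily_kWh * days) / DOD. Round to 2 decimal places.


Total energy needed = daily * days = 19.9 * 2 = 39.8 kWh
Account for depth of discharge:
  Cap = total_energy / DOD = 39.8 / 0.66
  Cap = 60.30 kWh

60.30


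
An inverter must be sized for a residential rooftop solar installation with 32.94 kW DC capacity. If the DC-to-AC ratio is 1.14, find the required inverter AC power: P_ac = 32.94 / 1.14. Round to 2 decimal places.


The inverter AC capacity is determined by the DC/AC ratio.
Given: P_dc = 32.94 kW, DC/AC ratio = 1.14
P_ac = P_dc / ratio = 32.94 / 1.14
P_ac = 28.89 kW

28.89


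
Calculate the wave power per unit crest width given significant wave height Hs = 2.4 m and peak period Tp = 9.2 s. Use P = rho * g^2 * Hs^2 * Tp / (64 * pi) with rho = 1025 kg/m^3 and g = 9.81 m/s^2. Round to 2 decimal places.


Apply wave power formula:
  g^2 = 9.81^2 = 96.2361
  Hs^2 = 2.4^2 = 5.76
  Numerator = rho * g^2 * Hs^2 * Tp = 1025 * 96.2361 * 5.76 * 9.2 = 5227237.0
  Denominator = 64 * pi = 201.0619
  P = 5227237.0 / 201.0619 = 25998.14 W/m

25998.14


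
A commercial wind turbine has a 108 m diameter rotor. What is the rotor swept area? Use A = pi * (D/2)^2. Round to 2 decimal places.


Compute the rotor radius:
  r = D / 2 = 108 / 2 = 54.0 m
Calculate swept area:
  A = pi * r^2 = pi * 54.0^2
  A = 9160.88 m^2

9160.88


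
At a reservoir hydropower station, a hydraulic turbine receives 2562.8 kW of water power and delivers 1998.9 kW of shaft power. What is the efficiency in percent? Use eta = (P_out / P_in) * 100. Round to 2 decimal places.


Turbine efficiency = (output power / input power) * 100
eta = (1998.9 / 2562.8) * 100
eta = 78.00%

78.00


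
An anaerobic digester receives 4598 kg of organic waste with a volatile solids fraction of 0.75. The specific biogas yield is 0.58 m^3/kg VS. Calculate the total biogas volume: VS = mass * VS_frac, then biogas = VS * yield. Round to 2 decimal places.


Compute volatile solids:
  VS = mass * VS_fraction = 4598 * 0.75 = 3448.5 kg
Calculate biogas volume:
  Biogas = VS * specific_yield = 3448.5 * 0.58
  Biogas = 2000.13 m^3

2000.13


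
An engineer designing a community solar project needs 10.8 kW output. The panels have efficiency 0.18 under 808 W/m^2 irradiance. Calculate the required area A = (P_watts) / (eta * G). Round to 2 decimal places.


Convert target power to watts: P = 10.8 * 1000 = 10800.0 W
Compute denominator: eta * G = 0.18 * 808 = 145.44
Required area A = P / (eta * G) = 10800.0 / 145.44
A = 74.26 m^2

74.26


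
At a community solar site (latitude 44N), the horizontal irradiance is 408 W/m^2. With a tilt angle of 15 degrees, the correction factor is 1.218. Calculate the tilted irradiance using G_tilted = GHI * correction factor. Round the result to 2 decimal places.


Identify the given values:
  GHI = 408 W/m^2, tilt correction factor = 1.218
Apply the formula G_tilted = GHI * factor:
  G_tilted = 408 * 1.218
  G_tilted = 496.94 W/m^2

496.94


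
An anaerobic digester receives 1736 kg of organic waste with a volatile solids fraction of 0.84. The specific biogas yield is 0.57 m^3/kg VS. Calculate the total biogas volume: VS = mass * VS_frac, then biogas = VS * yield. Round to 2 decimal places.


Compute volatile solids:
  VS = mass * VS_fraction = 1736 * 0.84 = 1458.24 kg
Calculate biogas volume:
  Biogas = VS * specific_yield = 1458.24 * 0.57
  Biogas = 831.20 m^3

831.20


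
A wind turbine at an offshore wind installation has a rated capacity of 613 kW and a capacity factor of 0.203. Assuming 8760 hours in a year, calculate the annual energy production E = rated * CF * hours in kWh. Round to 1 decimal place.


Annual energy = rated_kW * capacity_factor * hours_per_year
Given: P_rated = 613 kW, CF = 0.203, hours = 8760
E = 613 * 0.203 * 8760
E = 1090085.6 kWh

1090085.6


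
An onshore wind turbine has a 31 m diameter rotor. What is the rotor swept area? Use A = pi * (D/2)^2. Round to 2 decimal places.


Compute the rotor radius:
  r = D / 2 = 31 / 2 = 15.5 m
Calculate swept area:
  A = pi * r^2 = pi * 15.5^2
  A = 754.77 m^2

754.77


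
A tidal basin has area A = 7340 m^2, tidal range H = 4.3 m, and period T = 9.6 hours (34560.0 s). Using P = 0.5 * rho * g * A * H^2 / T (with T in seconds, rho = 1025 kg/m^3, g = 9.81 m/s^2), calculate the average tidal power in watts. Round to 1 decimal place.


Convert period to seconds: T = 9.6 * 3600 = 34560.0 s
H^2 = 4.3^2 = 18.49
P = 0.5 * rho * g * A * H^2 / T
P = 0.5 * 1025 * 9.81 * 7340 * 18.49 / 34560.0
P = 19743.4 W

19743.4


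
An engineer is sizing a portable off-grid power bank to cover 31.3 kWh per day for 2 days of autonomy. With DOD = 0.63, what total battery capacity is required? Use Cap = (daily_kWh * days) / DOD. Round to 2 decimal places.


Total energy needed = daily * days = 31.3 * 2 = 62.6 kWh
Account for depth of discharge:
  Cap = total_energy / DOD = 62.6 / 0.63
  Cap = 99.37 kWh

99.37


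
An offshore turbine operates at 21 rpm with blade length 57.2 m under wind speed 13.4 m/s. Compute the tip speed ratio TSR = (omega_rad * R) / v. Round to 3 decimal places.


Convert rotational speed to rad/s:
  omega = 21 * 2 * pi / 60 = 2.1991 rad/s
Compute tip speed:
  v_tip = omega * R = 2.1991 * 57.2 = 125.789 m/s
Tip speed ratio:
  TSR = v_tip / v_wind = 125.789 / 13.4 = 9.387

9.387


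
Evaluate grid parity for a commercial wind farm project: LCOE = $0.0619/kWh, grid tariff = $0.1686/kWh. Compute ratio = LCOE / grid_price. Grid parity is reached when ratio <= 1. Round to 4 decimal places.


Compare LCOE to grid price:
  LCOE = $0.0619/kWh, Grid price = $0.1686/kWh
  Ratio = LCOE / grid_price = 0.0619 / 0.1686 = 0.3671
  Grid parity achieved (ratio <= 1)? yes

0.3671


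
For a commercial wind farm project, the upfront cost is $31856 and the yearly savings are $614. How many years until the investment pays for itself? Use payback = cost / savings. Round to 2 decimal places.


Simple payback period = initial cost / annual savings
Payback = 31856 / 614
Payback = 51.88 years

51.88


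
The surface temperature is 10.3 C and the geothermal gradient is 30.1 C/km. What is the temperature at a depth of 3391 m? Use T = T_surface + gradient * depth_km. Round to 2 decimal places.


Convert depth to km: 3391 / 1000 = 3.391 km
Temperature increase = gradient * depth_km = 30.1 * 3.391 = 102.07 C
Temperature at depth = T_surface + delta_T = 10.3 + 102.07
T = 112.37 C

112.37


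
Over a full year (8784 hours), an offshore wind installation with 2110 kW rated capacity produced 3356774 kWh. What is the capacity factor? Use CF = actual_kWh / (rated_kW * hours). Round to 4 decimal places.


Capacity factor = actual output / maximum possible output
Maximum possible = rated * hours = 2110 * 8784 = 18534240 kWh
CF = 3356774 / 18534240
CF = 0.1811

0.1811


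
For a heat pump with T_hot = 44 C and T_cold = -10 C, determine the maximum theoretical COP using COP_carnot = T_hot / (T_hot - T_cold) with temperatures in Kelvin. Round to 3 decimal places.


Convert to Kelvin:
  T_hot = 44 + 273.15 = 317.15 K
  T_cold = -10 + 273.15 = 263.15 K
Apply Carnot COP formula:
  COP = T_hot_K / (T_hot_K - T_cold_K) = 317.15 / 54.0
  COP = 5.873

5.873


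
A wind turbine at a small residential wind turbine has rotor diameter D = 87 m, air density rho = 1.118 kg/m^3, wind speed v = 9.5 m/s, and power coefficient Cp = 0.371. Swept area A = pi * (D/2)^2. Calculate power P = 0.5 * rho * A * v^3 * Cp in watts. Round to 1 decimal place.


Step 1 -- Compute swept area:
  A = pi * (D/2)^2 = pi * (87/2)^2 = 5944.68 m^2
Step 2 -- Apply wind power equation:
  P = 0.5 * rho * A * v^3 * Cp
  v^3 = 9.5^3 = 857.375
  P = 0.5 * 1.118 * 5944.68 * 857.375 * 0.371
  P = 1057024.2 W

1057024.2


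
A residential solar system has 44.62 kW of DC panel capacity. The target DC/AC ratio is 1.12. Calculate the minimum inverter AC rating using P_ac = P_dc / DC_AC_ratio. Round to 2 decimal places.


The inverter AC capacity is determined by the DC/AC ratio.
Given: P_dc = 44.62 kW, DC/AC ratio = 1.12
P_ac = P_dc / ratio = 44.62 / 1.12
P_ac = 39.84 kW

39.84


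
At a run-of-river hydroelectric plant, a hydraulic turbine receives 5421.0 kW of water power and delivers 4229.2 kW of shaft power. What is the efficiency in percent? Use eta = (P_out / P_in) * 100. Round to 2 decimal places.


Turbine efficiency = (output power / input power) * 100
eta = (4229.2 / 5421.0) * 100
eta = 78.02%

78.02


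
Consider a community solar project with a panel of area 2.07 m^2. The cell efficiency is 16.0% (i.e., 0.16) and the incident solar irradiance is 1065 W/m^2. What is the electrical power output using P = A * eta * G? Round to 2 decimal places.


Use the solar power formula P = A * eta * G.
Given: A = 2.07 m^2, eta = 0.16, G = 1065 W/m^2
P = 2.07 * 0.16 * 1065
P = 352.73 W

352.73


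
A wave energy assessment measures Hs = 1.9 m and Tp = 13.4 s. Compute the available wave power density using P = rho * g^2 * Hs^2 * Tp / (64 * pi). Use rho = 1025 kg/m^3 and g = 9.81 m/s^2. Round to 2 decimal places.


Apply wave power formula:
  g^2 = 9.81^2 = 96.2361
  Hs^2 = 1.9^2 = 3.61
  Numerator = rho * g^2 * Hs^2 * Tp = 1025 * 96.2361 * 3.61 * 13.4 = 4771708.23
  Denominator = 64 * pi = 201.0619
  P = 4771708.23 / 201.0619 = 23732.53 W/m

23732.53


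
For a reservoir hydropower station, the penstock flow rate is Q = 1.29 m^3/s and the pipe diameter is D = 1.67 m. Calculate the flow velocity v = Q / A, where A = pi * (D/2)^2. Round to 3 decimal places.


Compute pipe cross-sectional area:
  A = pi * (D/2)^2 = pi * (1.67/2)^2 = 2.1904 m^2
Calculate velocity:
  v = Q / A = 1.29 / 2.1904
  v = 0.589 m/s

0.589


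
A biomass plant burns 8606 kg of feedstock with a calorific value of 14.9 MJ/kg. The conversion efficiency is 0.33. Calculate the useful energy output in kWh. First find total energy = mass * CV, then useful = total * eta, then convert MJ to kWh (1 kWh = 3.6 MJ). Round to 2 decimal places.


Total energy = mass * CV = 8606 * 14.9 = 128229.4 MJ
Useful energy = total * eta = 128229.4 * 0.33 = 42315.7 MJ
Convert to kWh: 42315.7 / 3.6
Useful energy = 11754.36 kWh

11754.36
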